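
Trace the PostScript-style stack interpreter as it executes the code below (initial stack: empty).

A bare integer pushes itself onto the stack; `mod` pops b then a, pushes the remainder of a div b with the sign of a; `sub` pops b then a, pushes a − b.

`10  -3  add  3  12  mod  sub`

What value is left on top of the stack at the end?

10  : [10]
-3  : [10, -3]
add : [7]
3   : [7, 3]
12  : [7, 3, 12]
mod : [7, 3]
sub : [4]

4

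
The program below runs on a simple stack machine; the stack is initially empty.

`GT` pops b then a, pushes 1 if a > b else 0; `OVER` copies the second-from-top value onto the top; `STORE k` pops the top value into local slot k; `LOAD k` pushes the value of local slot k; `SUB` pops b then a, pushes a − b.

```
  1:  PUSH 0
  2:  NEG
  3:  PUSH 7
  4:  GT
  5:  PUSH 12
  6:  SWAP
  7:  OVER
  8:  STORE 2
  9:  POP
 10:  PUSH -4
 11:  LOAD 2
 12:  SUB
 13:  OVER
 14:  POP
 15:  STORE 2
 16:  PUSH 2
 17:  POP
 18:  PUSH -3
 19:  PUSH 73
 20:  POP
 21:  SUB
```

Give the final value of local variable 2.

PUSH 0  : 0
NEG     : 0
PUSH 7  : 0 7
GT      : 0
PUSH 12 : 0 12
SWAP    : 12 0
OVER    : 12 0 12
STORE 2 : 12 0
POP     : 12
PUSH -4 : 12 -4
LOAD 2  : 12 -4 12
SUB     : 12 -16
OVER    : 12 -16 12
POP     : 12 -16
STORE 2 : 12
PUSH 2  : 12 2
POP     : 12
PUSH -3 : 12 -3
PUSH 73 : 12 -3 73
POP     : 12 -3
SUB     : 15

-16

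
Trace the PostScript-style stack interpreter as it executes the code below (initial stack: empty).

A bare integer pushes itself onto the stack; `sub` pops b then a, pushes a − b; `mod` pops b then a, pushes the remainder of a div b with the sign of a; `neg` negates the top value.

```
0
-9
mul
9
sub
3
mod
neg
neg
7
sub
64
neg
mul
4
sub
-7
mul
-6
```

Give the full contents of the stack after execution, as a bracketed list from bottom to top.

[-3108, -6]

0   -> 0
-9  -> 0 -9
mul -> 0
9   -> 0 9
sub -> -9
3   -> -9 3
mod -> 0
neg -> 0
neg -> 0
7   -> 0 7
sub -> -7
64  -> -7 64
neg -> -7 -64
mul -> 448
4   -> 448 4
sub -> 444
-7  -> 444 -7
mul -> -3108
-6  -> -3108 -6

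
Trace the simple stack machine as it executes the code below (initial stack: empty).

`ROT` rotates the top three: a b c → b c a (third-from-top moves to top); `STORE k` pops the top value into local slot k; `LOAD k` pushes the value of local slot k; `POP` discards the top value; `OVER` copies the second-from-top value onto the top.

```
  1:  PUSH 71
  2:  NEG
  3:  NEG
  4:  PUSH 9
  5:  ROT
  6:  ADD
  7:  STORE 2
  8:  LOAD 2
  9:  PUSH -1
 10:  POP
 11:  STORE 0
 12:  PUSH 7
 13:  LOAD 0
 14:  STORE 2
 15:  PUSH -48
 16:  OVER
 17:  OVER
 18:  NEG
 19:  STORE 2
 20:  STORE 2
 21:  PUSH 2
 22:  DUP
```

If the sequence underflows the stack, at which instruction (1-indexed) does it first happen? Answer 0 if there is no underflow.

PUSH 71 → 71
NEG     → -71
NEG     → 71
PUSH 9  → 71 9
ROT  — needs 3 operands, stack has 2 → underflow

5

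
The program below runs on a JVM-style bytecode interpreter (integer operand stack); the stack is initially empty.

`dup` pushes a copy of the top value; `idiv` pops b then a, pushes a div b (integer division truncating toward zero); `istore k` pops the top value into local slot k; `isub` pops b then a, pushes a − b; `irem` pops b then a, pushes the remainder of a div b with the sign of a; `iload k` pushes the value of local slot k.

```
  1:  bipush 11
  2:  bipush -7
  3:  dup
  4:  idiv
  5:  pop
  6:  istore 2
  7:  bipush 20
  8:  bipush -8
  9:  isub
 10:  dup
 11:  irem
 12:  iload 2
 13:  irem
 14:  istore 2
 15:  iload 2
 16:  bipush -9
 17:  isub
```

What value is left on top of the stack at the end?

bipush 11  11
bipush -7  11 -7
dup        11 -7 -7
idiv       11 1
pop        11
istore 2   (empty)
bipush 20  20
bipush -8  20 -8
isub       28
dup        28 28
irem       0
iload 2    0 11
irem       0
istore 2   (empty)
iload 2    0
bipush -9  0 -9
isub       9

9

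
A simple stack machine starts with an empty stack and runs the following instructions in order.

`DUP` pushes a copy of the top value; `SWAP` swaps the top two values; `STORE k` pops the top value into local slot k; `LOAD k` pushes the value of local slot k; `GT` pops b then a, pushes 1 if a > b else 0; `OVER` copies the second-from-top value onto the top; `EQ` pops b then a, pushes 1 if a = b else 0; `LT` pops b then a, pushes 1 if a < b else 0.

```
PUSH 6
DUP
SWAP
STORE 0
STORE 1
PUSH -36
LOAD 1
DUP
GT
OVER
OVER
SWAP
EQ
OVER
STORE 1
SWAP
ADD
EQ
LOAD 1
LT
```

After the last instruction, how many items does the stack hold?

1

PUSH 6   → [6]
DUP      → [6, 6]
SWAP     → [6, 6]
STORE 0  → [6]
STORE 1  → []
PUSH -36 → [-36]
LOAD 1   → [-36, 6]
DUP      → [-36, 6, 6]
GT       → [-36, 0]
OVER     → [-36, 0, -36]
OVER     → [-36, 0, -36, 0]
SWAP     → [-36, 0, 0, -36]
EQ       → [-36, 0, 0]
OVER     → [-36, 0, 0, 0]
STORE 1  → [-36, 0, 0]
SWAP     → [-36, 0, 0]
ADD      → [-36, 0]
EQ       → [0]
LOAD 1   → [0, 0]
LT       → [0]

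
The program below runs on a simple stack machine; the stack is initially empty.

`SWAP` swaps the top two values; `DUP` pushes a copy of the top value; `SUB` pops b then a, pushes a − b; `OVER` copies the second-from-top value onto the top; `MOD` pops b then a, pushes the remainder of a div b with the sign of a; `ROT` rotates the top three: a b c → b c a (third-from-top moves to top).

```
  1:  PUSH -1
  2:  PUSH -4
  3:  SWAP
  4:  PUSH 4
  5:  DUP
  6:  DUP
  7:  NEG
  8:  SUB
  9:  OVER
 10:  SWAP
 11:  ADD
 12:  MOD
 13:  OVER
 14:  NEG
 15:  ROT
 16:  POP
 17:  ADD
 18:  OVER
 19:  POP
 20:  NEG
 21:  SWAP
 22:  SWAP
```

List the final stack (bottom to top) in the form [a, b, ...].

PUSH -1 → [-1]
PUSH -4 → [-1, -4]
SWAP    → [-4, -1]
PUSH 4  → [-4, -1, 4]
DUP     → [-4, -1, 4, 4]
DUP     → [-4, -1, 4, 4, 4]
NEG     → [-4, -1, 4, 4, -4]
SUB     → [-4, -1, 4, 8]
OVER    → [-4, -1, 4, 8, 4]
SWAP    → [-4, -1, 4, 4, 8]
ADD     → [-4, -1, 4, 12]
MOD     → [-4, -1, 4]
OVER    → [-4, -1, 4, -1]
NEG     → [-4, -1, 4, 1]
ROT     → [-4, 4, 1, -1]
POP     → [-4, 4, 1]
ADD     → [-4, 5]
OVER    → [-4, 5, -4]
POP     → [-4, 5]
NEG     → [-4, -5]
SWAP    → [-5, -4]
SWAP    → [-4, -5]

[-4, -5]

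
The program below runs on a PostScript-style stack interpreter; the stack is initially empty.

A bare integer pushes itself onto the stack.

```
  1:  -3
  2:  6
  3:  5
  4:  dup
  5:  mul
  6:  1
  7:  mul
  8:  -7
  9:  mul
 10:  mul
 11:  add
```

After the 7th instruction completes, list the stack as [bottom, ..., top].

[-3, 6, 25]

-3  : [-3]
6   : [-3, 6]
5   : [-3, 6, 5]
dup : [-3, 6, 5, 5]
mul : [-3, 6, 25]
1   : [-3, 6, 25, 1]
mul : [-3, 6, 25]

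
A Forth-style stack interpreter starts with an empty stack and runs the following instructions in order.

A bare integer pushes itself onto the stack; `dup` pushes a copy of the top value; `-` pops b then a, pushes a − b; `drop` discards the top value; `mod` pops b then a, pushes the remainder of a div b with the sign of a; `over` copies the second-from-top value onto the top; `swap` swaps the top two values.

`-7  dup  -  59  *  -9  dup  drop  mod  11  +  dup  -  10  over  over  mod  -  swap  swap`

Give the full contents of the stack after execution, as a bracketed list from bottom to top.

[0, 10]

-7   -> -7
dup  -> -7 -7
-    -> 0
59   -> 0 59
*    -> 0
-9   -> 0 -9
dup  -> 0 -9 -9
drop -> 0 -9
mod  -> 0
11   -> 0 11
+    -> 11
dup  -> 11 11
-    -> 0
10   -> 0 10
over -> 0 10 0
over -> 0 10 0 10
mod  -> 0 10 0
-    -> 0 10
swap -> 10 0
swap -> 0 10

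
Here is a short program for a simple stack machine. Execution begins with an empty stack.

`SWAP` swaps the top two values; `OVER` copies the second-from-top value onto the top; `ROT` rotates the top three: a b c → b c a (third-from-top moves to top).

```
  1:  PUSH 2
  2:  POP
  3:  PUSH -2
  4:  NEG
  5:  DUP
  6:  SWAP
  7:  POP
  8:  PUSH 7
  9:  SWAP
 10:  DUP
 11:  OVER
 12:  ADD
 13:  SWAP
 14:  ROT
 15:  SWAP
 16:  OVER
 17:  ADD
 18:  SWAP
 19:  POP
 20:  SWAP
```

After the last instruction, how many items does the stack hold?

PUSH 2  -> [2]
POP     -> []
PUSH -2 -> [-2]
NEG     -> [2]
DUP     -> [2, 2]
SWAP    -> [2, 2]
POP     -> [2]
PUSH 7  -> [2, 7]
SWAP    -> [7, 2]
DUP     -> [7, 2, 2]
OVER    -> [7, 2, 2, 2]
ADD     -> [7, 2, 4]
SWAP    -> [7, 4, 2]
ROT     -> [4, 2, 7]
SWAP    -> [4, 7, 2]
OVER    -> [4, 7, 2, 7]
ADD     -> [4, 7, 9]
SWAP    -> [4, 9, 7]
POP     -> [4, 9]
SWAP    -> [9, 4]

2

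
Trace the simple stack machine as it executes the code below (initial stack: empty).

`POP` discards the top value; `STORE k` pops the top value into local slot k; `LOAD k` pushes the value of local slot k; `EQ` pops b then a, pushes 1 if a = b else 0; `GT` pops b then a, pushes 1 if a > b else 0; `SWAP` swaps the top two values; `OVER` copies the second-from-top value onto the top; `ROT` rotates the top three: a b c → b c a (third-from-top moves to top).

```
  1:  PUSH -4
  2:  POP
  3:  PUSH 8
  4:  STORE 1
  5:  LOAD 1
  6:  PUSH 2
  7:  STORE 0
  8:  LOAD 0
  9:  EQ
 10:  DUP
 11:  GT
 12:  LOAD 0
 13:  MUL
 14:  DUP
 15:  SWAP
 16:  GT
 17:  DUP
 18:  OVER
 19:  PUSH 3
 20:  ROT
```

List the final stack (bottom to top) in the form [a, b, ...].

PUSH -4 : [-4]
POP     : []
PUSH 8  : [8]
STORE 1 : []
LOAD 1  : [8]
PUSH 2  : [8, 2]
STORE 0 : [8]
LOAD 0  : [8, 2]
EQ      : [0]
DUP     : [0, 0]
GT      : [0]
LOAD 0  : [0, 2]
MUL     : [0]
DUP     : [0, 0]
SWAP    : [0, 0]
GT      : [0]
DUP     : [0, 0]
OVER    : [0, 0, 0]
PUSH 3  : [0, 0, 0, 3]
ROT     : [0, 0, 3, 0]

[0, 0, 3, 0]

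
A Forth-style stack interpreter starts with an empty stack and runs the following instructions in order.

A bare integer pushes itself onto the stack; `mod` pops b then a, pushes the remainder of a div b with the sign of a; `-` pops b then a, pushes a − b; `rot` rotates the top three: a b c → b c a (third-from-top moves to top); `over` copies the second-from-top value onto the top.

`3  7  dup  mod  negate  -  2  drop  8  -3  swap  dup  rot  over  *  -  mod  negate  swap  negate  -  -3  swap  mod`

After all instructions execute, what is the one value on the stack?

3      : 3
7      : 3 7
dup    : 3 7 7
mod    : 3 0
negate : 3 0
-      : 3
2      : 3 2
drop   : 3
8      : 3 8
-3     : 3 8 -3
swap   : 3 -3 8
dup    : 3 -3 8 8
rot    : 3 8 8 -3
over   : 3 8 8 -3 8
*      : 3 8 8 -24
-      : 3 8 32
mod    : 3 8
negate : 3 -8
swap   : -8 3
negate : -8 -3
-      : -5
-3     : -5 -3
swap   : -3 -5
mod    : -3

-3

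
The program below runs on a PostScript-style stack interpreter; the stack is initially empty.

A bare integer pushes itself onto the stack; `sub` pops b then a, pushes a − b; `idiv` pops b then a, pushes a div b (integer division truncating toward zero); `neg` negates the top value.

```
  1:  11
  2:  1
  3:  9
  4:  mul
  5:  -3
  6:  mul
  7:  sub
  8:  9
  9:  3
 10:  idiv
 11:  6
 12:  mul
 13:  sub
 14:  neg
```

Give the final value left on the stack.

11   -> 11
1    -> 11 1
9    -> 11 1 9
mul  -> 11 9
-3   -> 11 9 -3
mul  -> 11 -27
sub  -> 38
9    -> 38 9
3    -> 38 9 3
idiv -> 38 3
6    -> 38 3 6
mul  -> 38 18
sub  -> 20
neg  -> -20

-20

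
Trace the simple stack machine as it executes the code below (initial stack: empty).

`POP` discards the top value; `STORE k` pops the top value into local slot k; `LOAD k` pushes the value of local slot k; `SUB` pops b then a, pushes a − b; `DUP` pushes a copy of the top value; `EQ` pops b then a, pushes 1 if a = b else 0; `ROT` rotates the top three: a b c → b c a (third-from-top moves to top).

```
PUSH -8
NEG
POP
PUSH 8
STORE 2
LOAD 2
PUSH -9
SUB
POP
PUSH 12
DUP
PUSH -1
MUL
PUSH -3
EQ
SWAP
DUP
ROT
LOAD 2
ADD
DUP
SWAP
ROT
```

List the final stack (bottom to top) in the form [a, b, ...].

[12, 8, 8, 12]

PUSH -8 : -8
NEG     : 8
POP     : (empty)
PUSH 8  : 8
STORE 2 : (empty)
LOAD 2  : 8
PUSH -9 : 8 -9
SUB     : 17
POP     : (empty)
PUSH 12 : 12
DUP     : 12 12
PUSH -1 : 12 12 -1
MUL     : 12 -12
PUSH -3 : 12 -12 -3
EQ      : 12 0
SWAP    : 0 12
DUP     : 0 12 12
ROT     : 12 12 0
LOAD 2  : 12 12 0 8
ADD     : 12 12 8
DUP     : 12 12 8 8
SWAP    : 12 12 8 8
ROT     : 12 8 8 12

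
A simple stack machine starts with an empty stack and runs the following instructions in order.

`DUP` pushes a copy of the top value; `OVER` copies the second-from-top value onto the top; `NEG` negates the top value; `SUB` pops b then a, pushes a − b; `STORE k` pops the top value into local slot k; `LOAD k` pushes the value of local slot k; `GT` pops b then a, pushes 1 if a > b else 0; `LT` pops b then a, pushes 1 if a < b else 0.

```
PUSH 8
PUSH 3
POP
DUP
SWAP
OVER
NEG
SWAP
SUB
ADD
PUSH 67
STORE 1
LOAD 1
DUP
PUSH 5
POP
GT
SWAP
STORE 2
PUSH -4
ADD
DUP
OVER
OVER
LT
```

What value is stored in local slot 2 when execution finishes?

PUSH 8  : [8]
PUSH 3  : [8, 3]
POP     : [8]
DUP     : [8, 8]
SWAP    : [8, 8]
OVER    : [8, 8, 8]
NEG     : [8, 8, -8]
SWAP    : [8, -8, 8]
SUB     : [8, -16]
ADD     : [-8]
PUSH 67 : [-8, 67]
STORE 1 : [-8]
LOAD 1  : [-8, 67]
DUP     : [-8, 67, 67]
PUSH 5  : [-8, 67, 67, 5]
POP     : [-8, 67, 67]
GT      : [-8, 0]
SWAP    : [0, -8]
STORE 2 : [0]
PUSH -4 : [0, -4]
ADD     : [-4]
DUP     : [-4, -4]
OVER    : [-4, -4, -4]
OVER    : [-4, -4, -4, -4]
LT      : [-4, -4, 0]

-8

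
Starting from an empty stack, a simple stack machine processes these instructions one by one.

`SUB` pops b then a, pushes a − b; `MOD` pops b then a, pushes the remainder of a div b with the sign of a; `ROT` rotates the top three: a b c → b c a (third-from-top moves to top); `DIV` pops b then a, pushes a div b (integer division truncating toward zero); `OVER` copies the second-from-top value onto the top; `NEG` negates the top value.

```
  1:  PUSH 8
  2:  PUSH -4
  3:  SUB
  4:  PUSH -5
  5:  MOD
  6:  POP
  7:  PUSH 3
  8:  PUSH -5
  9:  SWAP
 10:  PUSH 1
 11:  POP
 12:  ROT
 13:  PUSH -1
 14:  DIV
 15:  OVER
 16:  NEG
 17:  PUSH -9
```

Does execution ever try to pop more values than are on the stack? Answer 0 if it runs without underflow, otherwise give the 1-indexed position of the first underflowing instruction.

12

PUSH 8  → [8]
PUSH -4 → [8, -4]
SUB     → [12]
PUSH -5 → [12, -5]
MOD     → [2]
POP     → []
PUSH 3  → [3]
PUSH -5 → [3, -5]
SWAP    → [-5, 3]
PUSH 1  → [-5, 3, 1]
POP     → [-5, 3]
ROT  — needs 3 operands, stack has 2 → underflow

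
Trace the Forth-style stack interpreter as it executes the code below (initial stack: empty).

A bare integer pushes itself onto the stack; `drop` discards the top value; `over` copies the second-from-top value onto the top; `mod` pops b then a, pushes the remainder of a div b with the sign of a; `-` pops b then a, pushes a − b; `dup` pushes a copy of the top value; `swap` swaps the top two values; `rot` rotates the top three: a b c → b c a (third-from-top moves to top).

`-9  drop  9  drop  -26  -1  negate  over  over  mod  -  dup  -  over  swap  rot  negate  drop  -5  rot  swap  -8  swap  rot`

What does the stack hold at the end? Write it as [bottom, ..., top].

[0, -8, -5, -26]

-9     → [-9]
drop   → []
9      → [9]
drop   → []
-26    → [-26]
-1     → [-26, -1]
negate → [-26, 1]
over   → [-26, 1, -26]
over   → [-26, 1, -26, 1]
mod    → [-26, 1, 0]
-      → [-26, 1]
dup    → [-26, 1, 1]
-      → [-26, 0]
over   → [-26, 0, -26]
swap   → [-26, -26, 0]
rot    → [-26, 0, -26]
negate → [-26, 0, 26]
drop   → [-26, 0]
-5     → [-26, 0, -5]
rot    → [0, -5, -26]
swap   → [0, -26, -5]
-8     → [0, -26, -5, -8]
swap   → [0, -26, -8, -5]
rot    → [0, -8, -5, -26]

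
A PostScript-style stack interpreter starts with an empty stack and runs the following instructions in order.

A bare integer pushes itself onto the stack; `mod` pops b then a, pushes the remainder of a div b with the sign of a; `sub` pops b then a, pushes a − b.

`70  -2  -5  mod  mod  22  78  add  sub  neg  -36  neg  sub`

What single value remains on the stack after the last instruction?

70  : 70
-2  : 70 -2
-5  : 70 -2 -5
mod : 70 -2
mod : 0
22  : 0 22
78  : 0 22 78
add : 0 100
sub : -100
neg : 100
-36 : 100 -36
neg : 100 36
sub : 64

64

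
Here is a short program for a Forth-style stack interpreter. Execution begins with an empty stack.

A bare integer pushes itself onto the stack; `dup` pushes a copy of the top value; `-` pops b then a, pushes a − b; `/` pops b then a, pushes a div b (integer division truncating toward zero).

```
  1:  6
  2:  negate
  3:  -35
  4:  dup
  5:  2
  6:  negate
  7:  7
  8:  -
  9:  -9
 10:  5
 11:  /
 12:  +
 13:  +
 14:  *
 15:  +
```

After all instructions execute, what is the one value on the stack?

6      -> [6]
negate -> [-6]
-35    -> [-6, -35]
dup    -> [-6, -35, -35]
2      -> [-6, -35, -35, 2]
negate -> [-6, -35, -35, -2]
7      -> [-6, -35, -35, -2, 7]
-      -> [-6, -35, -35, -9]
-9     -> [-6, -35, -35, -9, -9]
5      -> [-6, -35, -35, -9, -9, 5]
/      -> [-6, -35, -35, -9, -1]
+      -> [-6, -35, -35, -10]
+      -> [-6, -35, -45]
*      -> [-6, 1575]
+      -> [1569]

1569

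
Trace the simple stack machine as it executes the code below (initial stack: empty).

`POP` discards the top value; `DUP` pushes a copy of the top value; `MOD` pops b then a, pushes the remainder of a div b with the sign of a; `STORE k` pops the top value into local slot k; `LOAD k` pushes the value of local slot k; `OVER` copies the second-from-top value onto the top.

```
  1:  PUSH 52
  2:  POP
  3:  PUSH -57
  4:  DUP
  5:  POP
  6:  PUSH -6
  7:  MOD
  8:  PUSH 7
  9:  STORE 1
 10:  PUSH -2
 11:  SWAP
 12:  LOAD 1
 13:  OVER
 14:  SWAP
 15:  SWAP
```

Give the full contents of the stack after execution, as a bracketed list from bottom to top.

PUSH 52  : 52
POP      : (empty)
PUSH -57 : -57
DUP      : -57 -57
POP      : -57
PUSH -6  : -57 -6
MOD      : -3
PUSH 7   : -3 7
STORE 1  : -3
PUSH -2  : -3 -2
SWAP     : -2 -3
LOAD 1   : -2 -3 7
OVER     : -2 -3 7 -3
SWAP     : -2 -3 -3 7
SWAP     : -2 -3 7 -3

[-2, -3, 7, -3]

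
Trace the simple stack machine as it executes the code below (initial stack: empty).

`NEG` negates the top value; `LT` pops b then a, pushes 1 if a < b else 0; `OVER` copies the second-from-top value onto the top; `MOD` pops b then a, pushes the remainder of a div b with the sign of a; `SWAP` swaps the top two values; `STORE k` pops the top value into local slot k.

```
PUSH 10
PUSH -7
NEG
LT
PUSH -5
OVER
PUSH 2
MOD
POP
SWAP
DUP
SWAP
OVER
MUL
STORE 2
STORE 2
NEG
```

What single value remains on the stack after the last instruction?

5

PUSH 10 → 10
PUSH -7 → 10 -7
NEG     → 10 7
LT      → 0
PUSH -5 → 0 -5
OVER    → 0 -5 0
PUSH 2  → 0 -5 0 2
MOD     → 0 -5 0
POP     → 0 -5
SWAP    → -5 0
DUP     → -5 0 0
SWAP    → -5 0 0
OVER    → -5 0 0 0
MUL     → -5 0 0
STORE 2 → -5 0
STORE 2 → -5
NEG     → 5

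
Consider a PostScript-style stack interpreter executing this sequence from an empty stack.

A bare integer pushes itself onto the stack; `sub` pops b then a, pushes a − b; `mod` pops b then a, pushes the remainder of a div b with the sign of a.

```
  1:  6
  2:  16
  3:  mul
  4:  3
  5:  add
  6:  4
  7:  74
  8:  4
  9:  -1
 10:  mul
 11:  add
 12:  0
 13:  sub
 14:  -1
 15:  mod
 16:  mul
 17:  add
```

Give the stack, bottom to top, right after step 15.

6    6
16   6 16
mul  96
3    96 3
add  99
4    99 4
74   99 4 74
4    99 4 74 4
-1   99 4 74 4 -1
mul  99 4 74 -4
add  99 4 70
0    99 4 70 0
sub  99 4 70
-1   99 4 70 -1
mod  99 4 0

[99, 4, 0]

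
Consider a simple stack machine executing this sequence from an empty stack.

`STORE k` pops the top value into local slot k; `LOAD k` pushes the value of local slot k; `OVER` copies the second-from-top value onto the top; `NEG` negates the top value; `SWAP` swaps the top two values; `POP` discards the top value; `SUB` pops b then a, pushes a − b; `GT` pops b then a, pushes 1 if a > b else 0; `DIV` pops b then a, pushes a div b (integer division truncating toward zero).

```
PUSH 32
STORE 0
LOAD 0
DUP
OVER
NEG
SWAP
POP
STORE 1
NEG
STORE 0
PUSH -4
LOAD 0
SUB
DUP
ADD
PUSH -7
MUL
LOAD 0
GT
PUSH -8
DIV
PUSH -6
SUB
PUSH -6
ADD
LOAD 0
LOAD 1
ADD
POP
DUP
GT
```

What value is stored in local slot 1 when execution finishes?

PUSH 32  [32]
STORE 0  []
LOAD 0   [32]
DUP      [32, 32]
OVER     [32, 32, 32]
NEG      [32, 32, -32]
SWAP     [32, -32, 32]
POP      [32, -32]
STORE 1  [32]
NEG      [-32]
STORE 0  []
PUSH -4  [-4]
LOAD 0   [-4, -32]
SUB      [28]
DUP      [28, 28]
ADD      [56]
PUSH -7  [56, -7]
MUL      [-392]
LOAD 0   [-392, -32]
GT       [0]
PUSH -8  [0, -8]
DIV      [0]
PUSH -6  [0, -6]
SUB      [6]
PUSH -6  [6, -6]
ADD      [0]
LOAD 0   [0, -32]
LOAD 1   [0, -32, -32]
ADD      [0, -64]
POP      [0]
DUP      [0, 0]
GT       [0]

-32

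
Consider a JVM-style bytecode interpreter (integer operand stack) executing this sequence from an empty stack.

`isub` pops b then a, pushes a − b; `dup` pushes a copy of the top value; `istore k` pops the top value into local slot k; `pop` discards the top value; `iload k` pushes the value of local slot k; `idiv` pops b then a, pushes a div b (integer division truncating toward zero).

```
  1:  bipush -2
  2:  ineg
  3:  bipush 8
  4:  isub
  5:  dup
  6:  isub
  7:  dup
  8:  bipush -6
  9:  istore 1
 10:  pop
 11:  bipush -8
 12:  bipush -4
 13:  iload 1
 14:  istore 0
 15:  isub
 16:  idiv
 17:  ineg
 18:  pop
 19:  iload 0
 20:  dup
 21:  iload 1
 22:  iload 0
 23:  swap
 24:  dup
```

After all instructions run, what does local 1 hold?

-6

bipush -2 -> -2
ineg      -> 2
bipush 8  -> 2 8
isub      -> -6
dup       -> -6 -6
isub      -> 0
dup       -> 0 0
bipush -6 -> 0 0 -6
istore 1  -> 0 0
pop       -> 0
bipush -8 -> 0 -8
bipush -4 -> 0 -8 -4
iload 1   -> 0 -8 -4 -6
istore 0  -> 0 -8 -4
isub      -> 0 -4
idiv      -> 0
ineg      -> 0
pop       -> (empty)
iload 0   -> -6
dup       -> -6 -6
iload 1   -> -6 -6 -6
iload 0   -> -6 -6 -6 -6
swap      -> -6 -6 -6 -6
dup       -> -6 -6 -6 -6 -6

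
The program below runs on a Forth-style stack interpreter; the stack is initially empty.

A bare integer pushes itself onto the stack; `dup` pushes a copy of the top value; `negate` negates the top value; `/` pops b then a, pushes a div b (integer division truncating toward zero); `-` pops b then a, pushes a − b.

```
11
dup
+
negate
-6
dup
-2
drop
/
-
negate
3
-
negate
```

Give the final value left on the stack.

11     -> [11]
dup    -> [11, 11]
+      -> [22]
negate -> [-22]
-6     -> [-22, -6]
dup    -> [-22, -6, -6]
-2     -> [-22, -6, -6, -2]
drop   -> [-22, -6, -6]
/      -> [-22, 1]
-      -> [-23]
negate -> [23]
3      -> [23, 3]
-      -> [20]
negate -> [-20]

-20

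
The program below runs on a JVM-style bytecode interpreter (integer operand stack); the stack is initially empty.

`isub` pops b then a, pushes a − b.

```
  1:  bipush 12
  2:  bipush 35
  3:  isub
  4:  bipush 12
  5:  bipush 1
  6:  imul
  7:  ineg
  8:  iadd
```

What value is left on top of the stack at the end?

-35

bipush 12  12
bipush 35  12 35
isub       -23
bipush 12  -23 12
bipush 1   -23 12 1
imul       -23 12
ineg       -23 -12
iadd       -35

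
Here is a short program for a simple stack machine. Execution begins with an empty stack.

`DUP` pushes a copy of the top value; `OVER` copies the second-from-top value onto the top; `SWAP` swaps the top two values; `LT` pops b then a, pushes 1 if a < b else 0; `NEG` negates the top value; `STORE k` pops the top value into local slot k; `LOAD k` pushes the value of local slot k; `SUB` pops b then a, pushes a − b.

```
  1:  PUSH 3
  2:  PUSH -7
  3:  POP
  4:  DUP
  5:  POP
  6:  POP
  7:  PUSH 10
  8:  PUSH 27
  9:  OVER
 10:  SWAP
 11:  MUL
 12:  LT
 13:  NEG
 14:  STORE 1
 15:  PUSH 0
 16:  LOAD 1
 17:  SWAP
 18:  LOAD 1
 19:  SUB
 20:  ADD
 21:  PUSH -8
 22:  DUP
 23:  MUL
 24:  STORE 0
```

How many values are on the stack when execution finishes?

1

PUSH 3  -> 3
PUSH -7 -> 3 -7
POP     -> 3
DUP     -> 3 3
POP     -> 3
POP     -> (empty)
PUSH 10 -> 10
PUSH 27 -> 10 27
OVER    -> 10 27 10
SWAP    -> 10 10 27
MUL     -> 10 270
LT      -> 1
NEG     -> -1
STORE 1 -> (empty)
PUSH 0  -> 0
LOAD 1  -> 0 -1
SWAP    -> -1 0
LOAD 1  -> -1 0 -1
SUB     -> -1 1
ADD     -> 0
PUSH -8 -> 0 -8
DUP     -> 0 -8 -8
MUL     -> 0 64
STORE 0 -> 0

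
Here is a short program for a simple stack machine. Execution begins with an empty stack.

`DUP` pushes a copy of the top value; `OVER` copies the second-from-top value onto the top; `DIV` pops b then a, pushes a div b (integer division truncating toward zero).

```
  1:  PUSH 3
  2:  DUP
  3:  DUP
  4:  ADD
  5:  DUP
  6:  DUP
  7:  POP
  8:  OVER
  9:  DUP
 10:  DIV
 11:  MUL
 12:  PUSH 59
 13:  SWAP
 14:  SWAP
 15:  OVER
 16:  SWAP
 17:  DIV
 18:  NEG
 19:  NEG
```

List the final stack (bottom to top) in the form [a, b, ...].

[3, 6, 6, 0]

PUSH 3  : [3]
DUP     : [3, 3]
DUP     : [3, 3, 3]
ADD     : [3, 6]
DUP     : [3, 6, 6]
DUP     : [3, 6, 6, 6]
POP     : [3, 6, 6]
OVER    : [3, 6, 6, 6]
DUP     : [3, 6, 6, 6, 6]
DIV     : [3, 6, 6, 1]
MUL     : [3, 6, 6]
PUSH 59 : [3, 6, 6, 59]
SWAP    : [3, 6, 59, 6]
SWAP    : [3, 6, 6, 59]
OVER    : [3, 6, 6, 59, 6]
SWAP    : [3, 6, 6, 6, 59]
DIV     : [3, 6, 6, 0]
NEG     : [3, 6, 6, 0]
NEG     : [3, 6, 6, 0]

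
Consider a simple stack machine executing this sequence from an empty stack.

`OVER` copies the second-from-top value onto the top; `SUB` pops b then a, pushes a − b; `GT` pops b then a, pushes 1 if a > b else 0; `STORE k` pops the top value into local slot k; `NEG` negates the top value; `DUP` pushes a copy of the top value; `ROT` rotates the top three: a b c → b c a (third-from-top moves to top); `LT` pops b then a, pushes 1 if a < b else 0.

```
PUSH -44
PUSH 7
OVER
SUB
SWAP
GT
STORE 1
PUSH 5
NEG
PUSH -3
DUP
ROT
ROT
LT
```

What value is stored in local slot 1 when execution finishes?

PUSH -44 → -44
PUSH 7   → -44 7
OVER     → -44 7 -44
SUB      → -44 51
SWAP     → 51 -44
GT       → 1
STORE 1  → (empty)
PUSH 5   → 5
NEG      → -5
PUSH -3  → -5 -3
DUP      → -5 -3 -3
ROT      → -3 -3 -5
ROT      → -3 -5 -3
LT       → -3 1

1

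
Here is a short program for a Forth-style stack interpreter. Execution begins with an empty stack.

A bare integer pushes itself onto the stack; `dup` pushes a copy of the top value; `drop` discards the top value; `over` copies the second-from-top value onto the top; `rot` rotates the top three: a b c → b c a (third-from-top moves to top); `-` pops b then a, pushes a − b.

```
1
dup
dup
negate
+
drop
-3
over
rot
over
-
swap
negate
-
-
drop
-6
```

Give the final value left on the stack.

1      → [1]
dup    → [1, 1]
dup    → [1, 1, 1]
negate → [1, 1, -1]
+      → [1, 0]
drop   → [1]
-3     → [1, -3]
over   → [1, -3, 1]
rot    → [-3, 1, 1]
over   → [-3, 1, 1, 1]
-      → [-3, 1, 0]
swap   → [-3, 0, 1]
negate → [-3, 0, -1]
-      → [-3, 1]
-      → [-4]
drop   → []
-6     → [-6]

-6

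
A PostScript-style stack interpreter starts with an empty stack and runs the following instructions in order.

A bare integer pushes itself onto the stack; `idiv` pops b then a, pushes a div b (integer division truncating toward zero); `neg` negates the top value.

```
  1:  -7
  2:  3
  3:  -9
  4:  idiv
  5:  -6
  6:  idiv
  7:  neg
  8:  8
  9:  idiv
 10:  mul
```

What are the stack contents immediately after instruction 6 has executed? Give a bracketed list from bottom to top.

[-7, 0]

-7   -> [-7]
3    -> [-7, 3]
-9   -> [-7, 3, -9]
idiv -> [-7, 0]
-6   -> [-7, 0, -6]
idiv -> [-7, 0]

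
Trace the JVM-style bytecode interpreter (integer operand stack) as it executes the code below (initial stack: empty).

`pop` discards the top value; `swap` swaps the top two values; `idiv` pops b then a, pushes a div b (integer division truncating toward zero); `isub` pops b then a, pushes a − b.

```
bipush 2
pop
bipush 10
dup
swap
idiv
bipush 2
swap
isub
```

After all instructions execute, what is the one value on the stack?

1

bipush 2  -> 2
pop       -> (empty)
bipush 10 -> 10
dup       -> 10 10
swap      -> 10 10
idiv      -> 1
bipush 2  -> 1 2
swap      -> 2 1
isub      -> 1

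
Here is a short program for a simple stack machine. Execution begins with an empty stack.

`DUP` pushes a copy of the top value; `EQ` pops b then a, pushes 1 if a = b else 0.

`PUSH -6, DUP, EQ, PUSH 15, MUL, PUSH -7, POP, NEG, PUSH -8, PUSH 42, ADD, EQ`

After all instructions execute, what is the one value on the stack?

PUSH -6  [-6]
DUP      [-6, -6]
EQ       [1]
PUSH 15  [1, 15]
MUL      [15]
PUSH -7  [15, -7]
POP      [15]
NEG      [-15]
PUSH -8  [-15, -8]
PUSH 42  [-15, -8, 42]
ADD      [-15, 34]
EQ       [0]

0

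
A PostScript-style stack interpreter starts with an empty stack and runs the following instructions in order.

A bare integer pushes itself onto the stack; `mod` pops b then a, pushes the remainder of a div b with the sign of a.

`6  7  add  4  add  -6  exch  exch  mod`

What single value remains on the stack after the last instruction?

6     6
7     6 7
add   13
4     13 4
add   17
-6    17 -6
exch  -6 17
exch  17 -6
mod   5

5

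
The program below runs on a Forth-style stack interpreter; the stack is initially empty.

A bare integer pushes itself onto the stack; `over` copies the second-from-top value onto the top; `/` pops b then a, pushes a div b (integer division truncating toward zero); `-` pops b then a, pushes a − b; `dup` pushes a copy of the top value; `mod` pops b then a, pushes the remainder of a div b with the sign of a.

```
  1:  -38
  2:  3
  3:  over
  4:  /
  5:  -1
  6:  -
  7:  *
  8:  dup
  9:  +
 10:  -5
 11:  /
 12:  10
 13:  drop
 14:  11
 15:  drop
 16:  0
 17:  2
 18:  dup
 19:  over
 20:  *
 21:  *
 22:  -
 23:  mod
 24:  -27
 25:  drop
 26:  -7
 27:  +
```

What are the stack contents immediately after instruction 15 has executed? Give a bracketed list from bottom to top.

[15]

-38   [-38]
3     [-38, 3]
over  [-38, 3, -38]
/     [-38, 0]
-1    [-38, 0, -1]
-     [-38, 1]
*     [-38]
dup   [-38, -38]
+     [-76]
-5    [-76, -5]
/     [15]
10    [15, 10]
drop  [15]
11    [15, 11]
drop  [15]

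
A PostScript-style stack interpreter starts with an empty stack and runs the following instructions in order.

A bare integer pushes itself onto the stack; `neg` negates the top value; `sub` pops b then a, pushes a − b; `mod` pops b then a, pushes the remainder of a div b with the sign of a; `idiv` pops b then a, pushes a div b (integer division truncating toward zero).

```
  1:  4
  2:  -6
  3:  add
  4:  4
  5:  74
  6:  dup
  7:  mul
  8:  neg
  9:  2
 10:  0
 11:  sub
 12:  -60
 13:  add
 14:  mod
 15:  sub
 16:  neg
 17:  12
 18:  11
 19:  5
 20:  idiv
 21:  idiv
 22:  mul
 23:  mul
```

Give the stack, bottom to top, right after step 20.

[-2, -28, 12, 2]

4    : [4]
-6   : [4, -6]
add  : [-2]
4    : [-2, 4]
74   : [-2, 4, 74]
dup  : [-2, 4, 74, 74]
mul  : [-2, 4, 5476]
neg  : [-2, 4, -5476]
2    : [-2, 4, -5476, 2]
0    : [-2, 4, -5476, 2, 0]
sub  : [-2, 4, -5476, 2]
-60  : [-2, 4, -5476, 2, -60]
add  : [-2, 4, -5476, -58]
mod  : [-2, 4, -24]
sub  : [-2, 28]
neg  : [-2, -28]
12   : [-2, -28, 12]
11   : [-2, -28, 12, 11]
5    : [-2, -28, 12, 11, 5]
idiv : [-2, -28, 12, 2]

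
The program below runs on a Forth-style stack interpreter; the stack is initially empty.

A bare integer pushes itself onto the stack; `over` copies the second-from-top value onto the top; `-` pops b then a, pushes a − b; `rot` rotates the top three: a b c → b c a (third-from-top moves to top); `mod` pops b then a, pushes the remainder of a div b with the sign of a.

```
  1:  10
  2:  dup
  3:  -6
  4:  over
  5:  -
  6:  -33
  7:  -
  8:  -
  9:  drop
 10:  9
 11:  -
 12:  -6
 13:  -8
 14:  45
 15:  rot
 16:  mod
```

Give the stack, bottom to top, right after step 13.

10   : 10
dup  : 10 10
-6   : 10 10 -6
over : 10 10 -6 10
-    : 10 10 -16
-33  : 10 10 -16 -33
-    : 10 10 17
-    : 10 -7
drop : 10
9    : 10 9
-    : 1
-6   : 1 -6
-8   : 1 -6 -8

[1, -6, -8]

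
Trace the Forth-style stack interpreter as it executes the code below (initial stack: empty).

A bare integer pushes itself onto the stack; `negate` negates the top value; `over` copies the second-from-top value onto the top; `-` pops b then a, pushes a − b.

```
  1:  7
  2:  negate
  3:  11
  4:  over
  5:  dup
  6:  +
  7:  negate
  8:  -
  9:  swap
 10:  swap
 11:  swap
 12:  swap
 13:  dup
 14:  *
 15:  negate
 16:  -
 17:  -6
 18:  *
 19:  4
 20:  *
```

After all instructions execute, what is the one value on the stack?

7       [7]
negate  [-7]
11      [-7, 11]
over    [-7, 11, -7]
dup     [-7, 11, -7, -7]
+       [-7, 11, -14]
negate  [-7, 11, 14]
-       [-7, -3]
swap    [-3, -7]
swap    [-7, -3]
swap    [-3, -7]
swap    [-7, -3]
dup     [-7, -3, -3]
*       [-7, 9]
negate  [-7, -9]
-       [2]
-6      [2, -6]
*       [-12]
4       [-12, 4]
*       [-48]

-48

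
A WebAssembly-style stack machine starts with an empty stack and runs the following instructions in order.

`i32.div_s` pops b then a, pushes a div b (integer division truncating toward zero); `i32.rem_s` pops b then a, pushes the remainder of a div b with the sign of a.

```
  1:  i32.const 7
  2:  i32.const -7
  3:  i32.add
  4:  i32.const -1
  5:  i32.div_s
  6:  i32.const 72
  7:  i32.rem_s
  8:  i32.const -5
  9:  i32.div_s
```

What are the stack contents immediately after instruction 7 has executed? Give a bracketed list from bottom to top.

[0]

i32.const 7  → 7
i32.const -7 → 7 -7
i32.add      → 0
i32.const -1 → 0 -1
i32.div_s    → 0
i32.const 72 → 0 72
i32.rem_s    → 0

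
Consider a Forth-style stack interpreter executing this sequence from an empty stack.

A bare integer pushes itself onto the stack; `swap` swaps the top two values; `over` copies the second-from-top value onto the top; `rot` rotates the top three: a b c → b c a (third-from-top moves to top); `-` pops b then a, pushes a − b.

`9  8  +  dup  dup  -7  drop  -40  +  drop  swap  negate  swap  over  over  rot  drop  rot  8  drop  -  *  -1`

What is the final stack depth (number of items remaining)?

2

9       [9]
8       [9, 8]
+       [17]
dup     [17, 17]
dup     [17, 17, 17]
-7      [17, 17, 17, -7]
drop    [17, 17, 17]
-40     [17, 17, 17, -40]
+       [17, 17, -23]
drop    [17, 17]
swap    [17, 17]
negate  [17, -17]
swap    [-17, 17]
over    [-17, 17, -17]
over    [-17, 17, -17, 17]
rot     [-17, -17, 17, 17]
drop    [-17, -17, 17]
rot     [-17, 17, -17]
8       [-17, 17, -17, 8]
drop    [-17, 17, -17]
-       [-17, 34]
*       [-578]
-1      [-578, -1]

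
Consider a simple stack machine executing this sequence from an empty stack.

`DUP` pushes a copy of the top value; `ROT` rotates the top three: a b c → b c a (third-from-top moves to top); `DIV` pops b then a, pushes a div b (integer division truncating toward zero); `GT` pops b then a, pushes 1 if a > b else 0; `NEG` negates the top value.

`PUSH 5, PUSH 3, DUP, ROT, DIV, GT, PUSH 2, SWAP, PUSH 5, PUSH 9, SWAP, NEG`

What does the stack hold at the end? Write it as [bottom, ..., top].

[2, 1, 9, -5]

PUSH 5 : 5
PUSH 3 : 5 3
DUP    : 5 3 3
ROT    : 3 3 5
DIV    : 3 0
GT     : 1
PUSH 2 : 1 2
SWAP   : 2 1
PUSH 5 : 2 1 5
PUSH 9 : 2 1 5 9
SWAP   : 2 1 9 5
NEG    : 2 1 9 -5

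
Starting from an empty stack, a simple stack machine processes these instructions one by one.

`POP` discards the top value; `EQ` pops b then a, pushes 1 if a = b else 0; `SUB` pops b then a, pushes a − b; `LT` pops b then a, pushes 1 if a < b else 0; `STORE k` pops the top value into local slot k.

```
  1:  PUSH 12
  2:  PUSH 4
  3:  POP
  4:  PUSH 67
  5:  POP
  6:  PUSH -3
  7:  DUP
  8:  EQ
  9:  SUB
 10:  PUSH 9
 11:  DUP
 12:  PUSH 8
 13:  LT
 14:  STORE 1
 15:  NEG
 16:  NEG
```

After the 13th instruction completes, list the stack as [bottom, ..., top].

PUSH 12 : [12]
PUSH 4  : [12, 4]
POP     : [12]
PUSH 67 : [12, 67]
POP     : [12]
PUSH -3 : [12, -3]
DUP     : [12, -3, -3]
EQ      : [12, 1]
SUB     : [11]
PUSH 9  : [11, 9]
DUP     : [11, 9, 9]
PUSH 8  : [11, 9, 9, 8]
LT      : [11, 9, 0]

[11, 9, 0]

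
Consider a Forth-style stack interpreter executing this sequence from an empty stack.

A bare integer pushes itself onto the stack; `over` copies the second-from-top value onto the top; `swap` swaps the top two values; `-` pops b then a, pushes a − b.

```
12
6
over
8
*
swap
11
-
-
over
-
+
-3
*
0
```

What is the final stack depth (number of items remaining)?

2

12   → [12]
6    → [12, 6]
over → [12, 6, 12]
8    → [12, 6, 12, 8]
*    → [12, 6, 96]
swap → [12, 96, 6]
11   → [12, 96, 6, 11]
-    → [12, 96, -5]
-    → [12, 101]
over → [12, 101, 12]
-    → [12, 89]
+    → [101]
-3   → [101, -3]
*    → [-303]
0    → [-303, 0]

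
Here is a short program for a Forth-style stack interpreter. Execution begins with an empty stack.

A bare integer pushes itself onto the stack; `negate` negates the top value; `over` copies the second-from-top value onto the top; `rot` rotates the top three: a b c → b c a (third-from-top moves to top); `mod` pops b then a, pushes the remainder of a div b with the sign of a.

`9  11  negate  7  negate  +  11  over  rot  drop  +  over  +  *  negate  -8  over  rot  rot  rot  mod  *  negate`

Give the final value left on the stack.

-144

9      → 9
11     → 9 11
negate → 9 -11
7      → 9 -11 7
negate → 9 -11 -7
+      → 9 -18
11     → 9 -18 11
over   → 9 -18 11 -18
rot    → 9 11 -18 -18
drop   → 9 11 -18
+      → 9 -7
over   → 9 -7 9
+      → 9 2
*      → 18
negate → -18
-8     → -18 -8
over   → -18 -8 -18
rot    → -8 -18 -18
rot    → -18 -18 -8
rot    → -18 -8 -18
mod    → -18 -8
*      → 144
negate → -144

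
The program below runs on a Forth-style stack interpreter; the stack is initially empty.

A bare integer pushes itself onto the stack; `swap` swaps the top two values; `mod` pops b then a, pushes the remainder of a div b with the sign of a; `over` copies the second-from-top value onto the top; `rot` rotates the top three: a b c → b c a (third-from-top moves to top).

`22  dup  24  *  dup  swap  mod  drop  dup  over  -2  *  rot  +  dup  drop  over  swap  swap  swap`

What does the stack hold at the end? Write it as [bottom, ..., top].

[22, 22, -22]

22    [22]
dup   [22, 22]
24    [22, 22, 24]
*     [22, 528]
dup   [22, 528, 528]
swap  [22, 528, 528]
mod   [22, 0]
drop  [22]
dup   [22, 22]
over  [22, 22, 22]
-2    [22, 22, 22, -2]
*     [22, 22, -44]
rot   [22, -44, 22]
+     [22, -22]
dup   [22, -22, -22]
drop  [22, -22]
over  [22, -22, 22]
swap  [22, 22, -22]
swap  [22, -22, 22]
swap  [22, 22, -22]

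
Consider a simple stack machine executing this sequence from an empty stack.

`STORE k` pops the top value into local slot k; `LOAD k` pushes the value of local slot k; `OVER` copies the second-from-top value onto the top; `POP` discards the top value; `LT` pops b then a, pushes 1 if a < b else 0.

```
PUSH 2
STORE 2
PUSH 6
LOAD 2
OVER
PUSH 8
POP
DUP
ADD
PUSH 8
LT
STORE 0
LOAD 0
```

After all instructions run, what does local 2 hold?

PUSH 2  -> 2
STORE 2 -> (empty)
PUSH 6  -> 6
LOAD 2  -> 6 2
OVER    -> 6 2 6
PUSH 8  -> 6 2 6 8
POP     -> 6 2 6
DUP     -> 6 2 6 6
ADD     -> 6 2 12
PUSH 8  -> 6 2 12 8
LT      -> 6 2 0
STORE 0 -> 6 2
LOAD 0  -> 6 2 0

2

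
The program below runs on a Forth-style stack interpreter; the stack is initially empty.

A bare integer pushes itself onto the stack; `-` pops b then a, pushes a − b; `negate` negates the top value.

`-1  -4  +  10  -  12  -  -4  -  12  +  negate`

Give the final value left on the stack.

-1     → -1
-4     → -1 -4
+      → -5
10     → -5 10
-      → -15
12     → -15 12
-      → -27
-4     → -27 -4
-      → -23
12     → -23 12
+      → -11
negate → 11

11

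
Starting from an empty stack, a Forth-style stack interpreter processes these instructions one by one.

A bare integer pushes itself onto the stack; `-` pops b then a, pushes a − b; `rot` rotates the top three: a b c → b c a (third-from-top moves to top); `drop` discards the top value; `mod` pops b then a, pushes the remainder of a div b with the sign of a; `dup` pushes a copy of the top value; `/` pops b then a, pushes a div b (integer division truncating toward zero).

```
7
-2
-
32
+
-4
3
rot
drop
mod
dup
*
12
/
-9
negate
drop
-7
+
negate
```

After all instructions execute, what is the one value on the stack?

7       7
-2      7 -2
-       9
32      9 32
+       41
-4      41 -4
3       41 -4 3
rot     -4 3 41
drop    -4 3
mod     -1
dup     -1 -1
*       1
12      1 12
/       0
-9      0 -9
negate  0 9
drop    0
-7      0 -7
+       -7
negate  7

7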